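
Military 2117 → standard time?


Hour: 21
21 - 12 = 9 → PM

9:17 PM


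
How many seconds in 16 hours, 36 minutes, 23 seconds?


59783 seconds

Hours: 16 × 3600 = 57600
Minutes: 36 × 60 = 2160
Seconds: 23
Total = 57600 + 2160 + 23 = 59783


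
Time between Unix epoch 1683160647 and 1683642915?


Difference = 1683642915 - 1683160647 = 482268 seconds
In hours: 482268 / 3600 ≈ 134.0
In days: 482268 / 86400 ≈ 5.58

482268 seconds (134.0 hours / 5.58 days)


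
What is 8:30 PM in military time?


Input: 8:30 PM
PM: 8 + 12 = 20

20:30


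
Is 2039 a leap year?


Rules: divisible by 4 AND (not by 100 OR by 400)
2039 ÷ 4 = 509 remainder 3 → not divisible by 4
Not divisible by 4 → not a leap year

No


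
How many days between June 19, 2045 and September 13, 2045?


86 days

From June 19, 2045 to September 13, 2045
Rest of June 2045: 30 - 19 = 11
Full months: July 31, August 31
Days into September 2045: 13
Total = 11 + 31 + 31 + 13 = 86 days


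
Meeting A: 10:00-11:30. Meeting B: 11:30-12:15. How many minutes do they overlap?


Meeting A: 600-690 (in minutes from midnight)
Meeting B: 690-735
Overlap start = max(600, 690) = 690
Overlap end = min(690, 735) = 690
Overlap = max(0, 690 - 690) = 0 min

0 minutes


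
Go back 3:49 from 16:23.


12:34

Start: 983 minutes from midnight
Subtract: 229 minutes
Remaining: 983 - 229 = 754
Hours: 12, Minutes: 34


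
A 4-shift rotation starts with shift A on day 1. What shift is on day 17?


Shift A

Shifts: A, B, C, D
Start: A (index 0)
Day 17: (0 + 17 - 1) mod 4
= 16 mod 4
= 0
Index 0 → shift A


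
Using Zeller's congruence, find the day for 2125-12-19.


Wednesday

Zeller's congruence:
q=19, m=12, k=25, j=21
h = (19 + ⌊13×13/5⌋ + 25 + ⌊25/4⌋ + ⌊21/4⌋ - 2×21) mod 7
= (19 + 33 + 25 + 6 + 5 - 42) mod 7
= 46 mod 7 = 4
h=4 → Wednesday


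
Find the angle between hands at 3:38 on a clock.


119.0°

Hour hand = 3×30 + 38×0.5 = 109.0°
Minute hand = 38×6 = 228°
Difference = |109.0 - 228| = 119.0°


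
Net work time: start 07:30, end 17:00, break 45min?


8h 45m (525 minutes)

Total time = (17×60+0) - (7×60+30)
= 1020 - 450 = 570 min
Minus break: 570 - 45 = 525 min
= 8h 45m


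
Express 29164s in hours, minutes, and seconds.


8h 6m 4s

Hours: 29164 ÷ 3600 = 8 remainder 364
Minutes: 364 ÷ 60 = 6 remainder 4
Seconds: 4


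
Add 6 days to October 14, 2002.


Start: October 14, 2002
Add 6 days
October 14 + 6 = October 20, 2002

October 20, 2002


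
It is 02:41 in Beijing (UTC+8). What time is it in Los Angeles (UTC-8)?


10:41 (previous day)

Time difference = UTC-8 - UTC+8 = -16 hours
New hour = (2 -16) mod 24
= -14 mod 24 = 10
Minutes unchanged → 10:41; -14 < 0 → previous day


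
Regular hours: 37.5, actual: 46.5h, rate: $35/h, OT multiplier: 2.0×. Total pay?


Regular: 37.5h × $35 = $1312.50
Overtime: 46.5 - 37.5 = 9.0h
OT pay: 9.0h × $35 × 2.0 = $630.00
Total = $1312.50 + $630.00 = $1942.50

$1942.50


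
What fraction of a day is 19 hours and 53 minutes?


0.8285 (82.85%)

Total minutes: 19×60 + 53 = 1193
Day = 24×60 = 1440 minutes
Fraction = 1193/1440 ≈ 0.8285
As a percentage: 1193/1440 × 100 ≈ 82.85%


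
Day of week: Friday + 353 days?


Start: Friday (index 4)
(4 + 353) mod 7
= 357 mod 7
= 0
Index 0 → Monday

Monday


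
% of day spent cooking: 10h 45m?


44.8%

Time: 645 minutes
Day: 1440 minutes
Percentage = (645/1440) × 100 ≈ 44.8%


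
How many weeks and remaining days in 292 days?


Weeks: 292 ÷ 7 = 41 remainder 5

41 weeks 5 days


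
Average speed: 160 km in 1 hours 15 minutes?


Distance: 160 km
Time: 1h 15m = 75 min = 75/60 = 5/4 hours
Speed = 160 ÷ (5/4) = 160 × 4 / 5 = 640/5 = 128.0 km/h

128.0 km/h


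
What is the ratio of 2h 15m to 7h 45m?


Duration 1: 135 minutes
Duration 2: 465 minutes
Ratio = 135:465
GCD = 15
Simplified = 9:31
As a decimal: 9/31 ≈ 0.29

9:31 (0.29)


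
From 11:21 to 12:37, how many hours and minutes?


End time in minutes: 12×60 + 37 = 757
Start time in minutes: 11×60 + 21 = 681
Difference = 757 - 681 = 76 minutes
= 1 hours 16 minutes

1h 16m


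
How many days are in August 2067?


Month: August (month 8)
August has 31 days

31 days


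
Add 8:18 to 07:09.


Start: 429 minutes from midnight
Add: 498 minutes
Total: 927 minutes
Hours: 927 ÷ 60 = 15 remainder 27

15:27


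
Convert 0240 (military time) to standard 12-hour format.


Hour: 2
2 < 12 → AM

2:40 AM


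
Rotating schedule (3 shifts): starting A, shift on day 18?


Shifts: A, B, C
Start: A (index 0)
Day 18: (0 + 18 - 1) mod 3
= 17 mod 3
= 2
Index 2 → shift C

Shift C


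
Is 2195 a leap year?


Rules: divisible by 4 AND (not by 100 OR by 400)
2195 ÷ 4 = 548 remainder 3 → not divisible by 4
Not divisible by 4 → not a leap year

No


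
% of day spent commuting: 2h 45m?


11.5%

Time: 165 minutes
Day: 1440 minutes
Percentage = (165/1440) × 100 ≈ 11.5%


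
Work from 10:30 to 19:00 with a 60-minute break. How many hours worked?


7h 30m (450 minutes)

Total time = (19×60+0) - (10×60+30)
= 1140 - 630 = 510 min
Minus break: 510 - 60 = 450 min
= 7h 30m


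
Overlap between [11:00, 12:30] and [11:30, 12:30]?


Meeting A: 660-750 (in minutes from midnight)
Meeting B: 690-750
Overlap start = max(660, 690) = 690
Overlap end = min(750, 750) = 750
Overlap = max(0, 750 - 690) = 60 min

60 minutes


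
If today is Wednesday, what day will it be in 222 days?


Monday

Start: Wednesday (index 2)
(2 + 222) mod 7
= 224 mod 7
= 0
Index 0 → Monday


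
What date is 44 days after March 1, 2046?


April 14, 2046

Start: March 1, 2046
Add 44 days
March 1 → April 1: 31 - 1 + 1 = 31 days (44 - 31 = 13 left)
April 1 + 13 = April 14, 2046


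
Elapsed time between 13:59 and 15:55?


End time in minutes: 15×60 + 55 = 955
Start time in minutes: 13×60 + 59 = 839
Difference = 955 - 839 = 116 minutes
= 1 hours 56 minutes

1h 56m


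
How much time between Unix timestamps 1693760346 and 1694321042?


Difference = 1694321042 - 1693760346 = 560696 seconds
In hours: 560696 / 3600 ≈ 155.7
In days: 560696 / 86400 ≈ 6.49

560696 seconds (155.7 hours / 6.49 days)


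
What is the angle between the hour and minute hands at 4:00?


Hour hand = 4×30 + 0×0.5 = 120.0°
Minute hand = 0×6 = 0°
Difference = |120.0 - 0| = 120.0°

120.0°


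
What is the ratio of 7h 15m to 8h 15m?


29:33 (0.88)

Duration 1: 435 minutes
Duration 2: 495 minutes
Ratio = 435:495
GCD = 15
Simplified = 29:33
As a decimal: 29/33 ≈ 0.88


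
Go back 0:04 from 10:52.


10:48

Start: 652 minutes from midnight
Subtract: 4 minutes
Remaining: 652 - 4 = 648
Hours: 10, Minutes: 48


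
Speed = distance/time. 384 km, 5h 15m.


Distance: 384 km
Time: 5h 15m = 315 min = 315/60 = 21/4 hours
Speed = 384 ÷ (21/4) = 384 × 4 / 21 = 1536/21 ≈ 73.1 km/h

73.1 km/h


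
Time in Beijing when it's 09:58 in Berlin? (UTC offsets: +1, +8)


16:58

Time difference = UTC+8 - UTC+1 = +7 hours
New hour = (9 + 7) mod 24
= 16 mod 24 = 16
Minutes unchanged → 16:58


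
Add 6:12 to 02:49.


Start: 169 minutes from midnight
Add: 372 minutes
Total: 541 minutes
Hours: 541 ÷ 60 = 9 remainder 1

09:01


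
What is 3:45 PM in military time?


15:45

Input: 3:45 PM
PM: 3 + 12 = 15


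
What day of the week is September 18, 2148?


Wednesday

Zeller's congruence:
q=18, m=9, k=48, j=21
h = (18 + ⌊13×10/5⌋ + 48 + ⌊48/4⌋ + ⌊21/4⌋ - 2×21) mod 7
= (18 + 26 + 48 + 12 + 5 - 42) mod 7
= 67 mod 7 = 4
h=4 → Wednesday


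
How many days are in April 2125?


Month: April (month 4)
April has 30 days

30 days


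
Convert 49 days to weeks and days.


7 weeks 0 days

Weeks: 49 ÷ 7 = 7 remainder 0


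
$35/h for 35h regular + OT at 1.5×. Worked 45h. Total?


Regular: 35h × $35 = $1225.00
Overtime: 45 - 35 = 10h
OT pay: 10h × $35 × 1.5 = $525.00
Total = $1225.00 + $525.00 = $1750.00

$1750.00


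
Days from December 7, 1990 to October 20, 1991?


317 days

From December 7, 1990 to October 20, 1991
Rest of December 1990: 31 - 7 = 24
Full months: January 31, February 1991 28, March 31, April 30, May 31, June 30, July 31, August 31, September 30
Days into October 1991: 20
Total = 24 + 31 + 28 + 31 + 30 + 31 + 30 + 31 + 31 + 30 + 20 = 317 days


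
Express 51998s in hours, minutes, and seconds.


Hours: 51998 ÷ 3600 = 14 remainder 1598
Minutes: 1598 ÷ 60 = 26 remainder 38
Seconds: 38

14h 26m 38s


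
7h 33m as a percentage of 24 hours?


0.3146 (31.46%)

Total minutes: 7×60 + 33 = 453
Day = 24×60 = 1440 minutes
Fraction = 453/1440 ≈ 0.3146
As a percentage: 453/1440 × 100 ≈ 31.46%


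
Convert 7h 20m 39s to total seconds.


Hours: 7 × 3600 = 25200
Minutes: 20 × 60 = 1200
Seconds: 39
Total = 25200 + 1200 + 39 = 26439

26439 seconds


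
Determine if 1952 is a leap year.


Yes

Rules: divisible by 4 AND (not by 100 OR by 400)
1952 ÷ 4 = 488 exactly → divisible by 4
1952 ÷ 100 = 19 remainder 52 → not divisible by 100
Divisible by 4 but not by 100 → leap year


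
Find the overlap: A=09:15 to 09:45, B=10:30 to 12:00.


0 minutes

Meeting A: 555-585 (in minutes from midnight)
Meeting B: 630-720
Overlap start = max(555, 630) = 630
Overlap end = min(585, 720) = 585
Overlap = max(0, 585 - 630) = 0 min


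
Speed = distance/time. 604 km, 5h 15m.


Distance: 604 km
Time: 5h 15m = 315 min = 315/60 = 21/4 hours
Speed = 604 ÷ (21/4) = 604 × 4 / 21 = 2416/21 ≈ 115.0 km/h

115.0 km/h


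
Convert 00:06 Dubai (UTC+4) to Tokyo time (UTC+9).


Time difference = UTC+9 - UTC+4 = +5 hours
New hour = (0 + 5) mod 24
= 5 mod 24 = 5
Minutes unchanged → 05:06

05:06


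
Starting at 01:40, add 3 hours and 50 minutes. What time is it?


05:30

Start: 100 minutes from midnight
Add: 230 minutes
Total: 330 minutes
Hours: 330 ÷ 60 = 5 remainder 30


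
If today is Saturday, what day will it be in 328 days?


Friday

Start: Saturday (index 5)
(5 + 328) mod 7
= 333 mod 7
= 4
Index 4 → Friday


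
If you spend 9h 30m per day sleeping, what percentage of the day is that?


39.6%

Time: 570 minutes
Day: 1440 minutes
Percentage = (570/1440) × 100 ≈ 39.6%


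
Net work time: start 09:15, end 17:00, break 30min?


7h 15m (435 minutes)

Total time = (17×60+0) - (9×60+15)
= 1020 - 555 = 465 min
Minus break: 465 - 30 = 435 min
= 7h 15m


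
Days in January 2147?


Month: January (month 1)
January has 31 days

31 days


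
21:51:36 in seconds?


Hours: 21 × 3600 = 75600
Minutes: 51 × 60 = 3060
Seconds: 36
Total = 75600 + 3060 + 36 = 78696

78696 seconds


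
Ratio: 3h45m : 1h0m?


15:4 (3.75)

Duration 1: 225 minutes
Duration 2: 60 minutes
Ratio = 225:60
GCD = 15
Simplified = 15:4
As a decimal: 15/4 = 3.75


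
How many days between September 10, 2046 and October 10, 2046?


From September 10, 2046 to October 10, 2046
Rest of September 2046: 30 - 10 = 20
Days into October 2046: 10
Total = 20 + 10 = 30 days

30 days


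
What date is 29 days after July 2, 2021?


July 31, 2021

Start: July 2, 2021
Add 29 days
July 2 + 29 = July 31, 2021


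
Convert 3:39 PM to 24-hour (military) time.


Input: 3:39 PM
PM: 3 + 12 = 15

15:39


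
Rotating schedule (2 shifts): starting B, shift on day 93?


Shifts: A, B
Start: B (index 1)
Day 93: (1 + 93 - 1) mod 2
= 93 mod 2
= 1
Index 1 → shift B

Shift B


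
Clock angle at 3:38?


Hour hand = 3×30 + 38×0.5 = 109.0°
Minute hand = 38×6 = 228°
Difference = |109.0 - 228| = 119.0°

119.0°


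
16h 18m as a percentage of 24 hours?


0.6792 (67.92%)

Total minutes: 16×60 + 18 = 978
Day = 24×60 = 1440 minutes
Fraction = 978/1440 ≈ 0.6792
As a percentage: 978/1440 × 100 ≈ 67.92%


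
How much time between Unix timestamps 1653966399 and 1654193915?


Difference = 1654193915 - 1653966399 = 227516 seconds
In hours: 227516 / 3600 ≈ 63.2
In days: 227516 / 86400 ≈ 2.63

227516 seconds (63.2 hours / 2.63 days)


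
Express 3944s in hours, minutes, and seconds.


Hours: 3944 ÷ 3600 = 1 remainder 344
Minutes: 344 ÷ 60 = 5 remainder 44
Seconds: 44

1h 5m 44s


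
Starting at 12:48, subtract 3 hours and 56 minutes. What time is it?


08:52

Start: 768 minutes from midnight
Subtract: 236 minutes
Remaining: 768 - 236 = 532
Hours: 8, Minutes: 52


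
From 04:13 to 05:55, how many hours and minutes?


End time in minutes: 5×60 + 55 = 355
Start time in minutes: 4×60 + 13 = 253
Difference = 355 - 253 = 102 minutes
= 1 hours 42 minutes

1h 42m


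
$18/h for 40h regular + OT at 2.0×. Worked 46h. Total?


$936.00

Regular: 40h × $18 = $720.00
Overtime: 46 - 40 = 6h
OT pay: 6h × $18 × 2.0 = $216.00
Total = $720.00 + $216.00 = $936.00


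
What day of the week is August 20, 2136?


Monday

Zeller's congruence:
q=20, m=8, k=36, j=21
h = (20 + ⌊13×9/5⌋ + 36 + ⌊36/4⌋ + ⌊21/4⌋ - 2×21) mod 7
= (20 + 23 + 36 + 9 + 5 - 42) mod 7
= 51 mod 7 = 2
h=2 → Monday


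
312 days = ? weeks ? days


Weeks: 312 ÷ 7 = 44 remainder 4

44 weeks 4 days


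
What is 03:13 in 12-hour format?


Hour: 3
3 < 12 → AM

3:13 AM


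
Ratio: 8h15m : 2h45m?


3:1 (3.00)

Duration 1: 495 minutes
Duration 2: 165 minutes
Ratio = 495:165
GCD = 165
Simplified = 3:1
As a decimal: 3/1 = 3.00


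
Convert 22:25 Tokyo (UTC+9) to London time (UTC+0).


13:25

Time difference = UTC+0 - UTC+9 = -9 hours
New hour = (22 -9) mod 24
= 13 mod 24 = 13
Minutes unchanged → 13:25


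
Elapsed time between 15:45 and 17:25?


1h 40m

End time in minutes: 17×60 + 25 = 1045
Start time in minutes: 15×60 + 45 = 945
Difference = 1045 - 945 = 100 minutes
= 1 hours 40 minutes


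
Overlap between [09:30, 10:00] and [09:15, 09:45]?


Meeting A: 570-600 (in minutes from midnight)
Meeting B: 555-585
Overlap start = max(570, 555) = 570
Overlap end = min(600, 585) = 585
Overlap = max(0, 585 - 570) = 15 min

15 minutes


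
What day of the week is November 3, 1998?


Tuesday

Zeller's congruence:
q=3, m=11, k=98, j=19
h = (3 + ⌊13×12/5⌋ + 98 + ⌊98/4⌋ + ⌊19/4⌋ - 2×19) mod 7
= (3 + 31 + 98 + 24 + 4 - 38) mod 7
= 122 mod 7 = 3
h=3 → Tuesday


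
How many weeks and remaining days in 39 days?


5 weeks 4 days

Weeks: 39 ÷ 7 = 5 remainder 4


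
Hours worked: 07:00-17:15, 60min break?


Total time = (17×60+15) - (7×60+0)
= 1035 - 420 = 615 min
Minus break: 615 - 60 = 555 min
= 9h 15m

9h 15m (555 minutes)


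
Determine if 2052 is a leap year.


Yes

Rules: divisible by 4 AND (not by 100 OR by 400)
2052 ÷ 4 = 513 exactly → divisible by 4
2052 ÷ 100 = 20 remainder 52 → not divisible by 100
Divisible by 4 but not by 100 → leap year


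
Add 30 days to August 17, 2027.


Start: August 17, 2027
Add 30 days
August 17 → September 1: 31 - 17 + 1 = 15 days (30 - 15 = 15 left)
September 1 + 15 = September 16, 2027

September 16, 2027


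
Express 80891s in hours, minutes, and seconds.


22h 28m 11s

Hours: 80891 ÷ 3600 = 22 remainder 1691
Minutes: 1691 ÷ 60 = 28 remainder 11
Seconds: 11


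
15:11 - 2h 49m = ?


12:22

Start: 911 minutes from midnight
Subtract: 169 minutes
Remaining: 911 - 169 = 742
Hours: 12, Minutes: 22


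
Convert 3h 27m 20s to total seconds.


Hours: 3 × 3600 = 10800
Minutes: 27 × 60 = 1620
Seconds: 20
Total = 10800 + 1620 + 20 = 12440

12440 seconds


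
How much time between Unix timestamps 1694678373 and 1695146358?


467985 seconds (130.0 hours / 5.42 days)

Difference = 1695146358 - 1694678373 = 467985 seconds
In hours: 467985 / 3600 ≈ 130.0
In days: 467985 / 86400 ≈ 5.42


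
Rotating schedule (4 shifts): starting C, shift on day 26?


Shifts: A, B, C, D
Start: C (index 2)
Day 26: (2 + 26 - 1) mod 4
= 27 mod 4
= 3
Index 3 → shift D

Shift D


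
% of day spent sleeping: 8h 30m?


Time: 510 minutes
Day: 1440 minutes
Percentage = (510/1440) × 100 ≈ 35.4%

35.4%


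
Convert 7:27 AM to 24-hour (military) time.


07:27

Input: 7:27 AM
AM hour stays: 7


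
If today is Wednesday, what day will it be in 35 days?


Wednesday

Start: Wednesday (index 2)
(2 + 35) mod 7
= 37 mod 7
= 2
Index 2 → Wednesday


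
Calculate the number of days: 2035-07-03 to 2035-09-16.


From July 3, 2035 to September 16, 2035
Rest of July 2035: 31 - 3 = 28
Full months: August 31
Days into September 2035: 16
Total = 28 + 31 + 16 = 75 days

75 days


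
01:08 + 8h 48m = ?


09:56

Start: 68 minutes from midnight
Add: 528 minutes
Total: 596 minutes
Hours: 596 ÷ 60 = 9 remainder 56


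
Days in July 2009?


Month: July (month 7)
July has 31 days

31 days


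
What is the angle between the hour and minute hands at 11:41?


104.5°

Hour hand = 11×30 + 41×0.5 = 350.5°
Minute hand = 41×6 = 246°
Difference = |350.5 - 246| = 104.5°


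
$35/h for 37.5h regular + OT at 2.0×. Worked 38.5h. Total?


Regular: 37.5h × $35 = $1312.50
Overtime: 38.5 - 37.5 = 1.0h
OT pay: 1.0h × $35 × 2.0 = $70.00
Total = $1312.50 + $70.00 = $1382.50

$1382.50


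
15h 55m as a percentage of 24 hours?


0.6632 (66.32%)

Total minutes: 15×60 + 55 = 955
Day = 24×60 = 1440 minutes
Fraction = 955/1440 ≈ 0.6632
As a percentage: 955/1440 × 100 ≈ 66.32%


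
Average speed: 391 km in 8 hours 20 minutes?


Distance: 391 km
Time: 8h 20m = 500 min = 500/60 = 25/3 hours
Speed = 391 ÷ (25/3) = 391 × 3 / 25 = 1173/25 ≈ 46.9 km/h

46.9 km/h


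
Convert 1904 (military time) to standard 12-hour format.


Hour: 19
19 - 12 = 7 → PM

7:04 PM


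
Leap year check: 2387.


Rules: divisible by 4 AND (not by 100 OR by 400)
2387 ÷ 4 = 596 remainder 3 → not divisible by 4
Not divisible by 4 → not a leap year

No


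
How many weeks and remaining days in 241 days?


34 weeks 3 days

Weeks: 241 ÷ 7 = 34 remainder 3


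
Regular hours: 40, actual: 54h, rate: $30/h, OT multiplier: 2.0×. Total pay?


$2040.00

Regular: 40h × $30 = $1200.00
Overtime: 54 - 40 = 14h
OT pay: 14h × $30 × 2.0 = $840.00
Total = $1200.00 + $840.00 = $2040.00


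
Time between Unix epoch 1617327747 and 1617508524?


180777 seconds (50.2 hours / 2.09 days)

Difference = 1617508524 - 1617327747 = 180777 seconds
In hours: 180777 / 3600 ≈ 50.2
In days: 180777 / 86400 ≈ 2.09


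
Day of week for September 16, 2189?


Zeller's congruence:
q=16, m=9, k=89, j=21
h = (16 + ⌊13×10/5⌋ + 89 + ⌊89/4⌋ + ⌊21/4⌋ - 2×21) mod 7
= (16 + 26 + 89 + 22 + 5 - 42) mod 7
= 116 mod 7 = 4
h=4 → Wednesday

Wednesday


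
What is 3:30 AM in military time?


Input: 3:30 AM
AM hour stays: 3

03:30


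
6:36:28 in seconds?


Hours: 6 × 3600 = 21600
Minutes: 36 × 60 = 2160
Seconds: 28
Total = 21600 + 2160 + 28 = 23788

23788 seconds


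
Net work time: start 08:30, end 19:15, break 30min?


10h 15m (615 minutes)

Total time = (19×60+15) - (8×60+30)
= 1155 - 510 = 645 min
Minus break: 645 - 30 = 615 min
= 10h 15m


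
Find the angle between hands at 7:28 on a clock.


Hour hand = 7×30 + 28×0.5 = 224.0°
Minute hand = 28×6 = 168°
Difference = |224.0 - 168| = 56.0°

56.0°


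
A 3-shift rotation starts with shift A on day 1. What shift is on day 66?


Shifts: A, B, C
Start: A (index 0)
Day 66: (0 + 66 - 1) mod 3
= 65 mod 3
= 2
Index 2 → shift C

Shift C


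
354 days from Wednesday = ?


Start: Wednesday (index 2)
(2 + 354) mod 7
= 356 mod 7
= 6
Index 6 → Sunday

Sunday


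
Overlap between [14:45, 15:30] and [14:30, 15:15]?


30 minutes

Meeting A: 885-930 (in minutes from midnight)
Meeting B: 870-915
Overlap start = max(885, 870) = 885
Overlap end = min(930, 915) = 915
Overlap = max(0, 915 - 885) = 30 min


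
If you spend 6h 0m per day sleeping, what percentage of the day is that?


25.0%

Time: 360 minutes
Day: 1440 minutes
Percentage = (360/1440) × 100 = 25.0%


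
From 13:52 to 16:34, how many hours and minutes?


2h 42m

End time in minutes: 16×60 + 34 = 994
Start time in minutes: 13×60 + 52 = 832
Difference = 994 - 832 = 162 minutes
= 2 hours 42 minutes


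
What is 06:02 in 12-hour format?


6:02 AM

Hour: 6
6 < 12 → AM


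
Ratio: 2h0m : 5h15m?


8:21 (0.38)

Duration 1: 120 minutes
Duration 2: 315 minutes
Ratio = 120:315
GCD = 15
Simplified = 8:21
As a decimal: 8/21 ≈ 0.38


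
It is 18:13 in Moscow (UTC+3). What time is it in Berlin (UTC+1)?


16:13

Time difference = UTC+1 - UTC+3 = -2 hours
New hour = (18 -2) mod 24
= 16 mod 24 = 16
Minutes unchanged → 16:13


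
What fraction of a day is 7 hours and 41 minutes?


Total minutes: 7×60 + 41 = 461
Day = 24×60 = 1440 minutes
Fraction = 461/1440 ≈ 0.3201
As a percentage: 461/1440 × 100 ≈ 32.01%

0.3201 (32.01%)


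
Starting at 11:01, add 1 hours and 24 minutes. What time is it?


12:25

Start: 661 minutes from midnight
Add: 84 minutes
Total: 745 minutes
Hours: 745 ÷ 60 = 12 remainder 25


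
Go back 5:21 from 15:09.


Start: 909 minutes from midnight
Subtract: 321 minutes
Remaining: 909 - 321 = 588
Hours: 9, Minutes: 48

09:48


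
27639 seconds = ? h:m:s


Hours: 27639 ÷ 3600 = 7 remainder 2439
Minutes: 2439 ÷ 60 = 40 remainder 39
Seconds: 39

7h 40m 39s


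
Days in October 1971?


31 days

Month: October (month 10)
October has 31 days


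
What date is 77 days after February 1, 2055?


April 19, 2055

Start: February 1, 2055
Add 77 days
February 1 → March 1: 28 - 1 + 1 = 28 days (77 - 28 = 49 left)
March 1 → April 1: 31 - 1 + 1 = 31 days (49 - 31 = 18 left)
April 1 + 18 = April 19, 2055


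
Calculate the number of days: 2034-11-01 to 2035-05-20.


From November 1, 2034 to May 20, 2035
Rest of November 2034: 30 - 1 = 29
Full months: December 31, January 31, February 2035 28, March 31, April 30
Days into May 2035: 20
Total = 29 + 31 + 31 + 28 + 31 + 30 + 20 = 200 days

200 days


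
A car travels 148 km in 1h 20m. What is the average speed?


Distance: 148 km
Time: 1h 20m = 80 min = 80/60 = 4/3 hours
Speed = 148 ÷ (4/3) = 148 × 3 / 4 = 444/4 = 111.0 km/h

111.0 km/h


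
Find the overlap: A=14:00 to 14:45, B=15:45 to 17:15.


0 minutes

Meeting A: 840-885 (in minutes from midnight)
Meeting B: 945-1035
Overlap start = max(840, 945) = 945
Overlap end = min(885, 1035) = 885
Overlap = max(0, 885 - 945) = 0 min


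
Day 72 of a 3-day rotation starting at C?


Shift B

Shifts: A, B, C
Start: C (index 2)
Day 72: (2 + 72 - 1) mod 3
= 73 mod 3
= 1
Index 1 → shift B


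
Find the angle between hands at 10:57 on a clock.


Hour hand = 10×30 + 57×0.5 = 328.5°
Minute hand = 57×6 = 342°
Difference = |328.5 - 342| = 13.5°

13.5°


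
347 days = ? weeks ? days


49 weeks 4 days

Weeks: 347 ÷ 7 = 49 remainder 4


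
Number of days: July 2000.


Month: July (month 7)
July has 31 days

31 days


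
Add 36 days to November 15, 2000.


Start: November 15, 2000
Add 36 days
November 15 → December 1: 30 - 15 + 1 = 16 days (36 - 16 = 20 left)
December 1 + 20 = December 21, 2000

December 21, 2000


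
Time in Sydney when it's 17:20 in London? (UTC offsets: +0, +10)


03:20 (next day)

Time difference = UTC+10 - UTC+0 = +10 hours
New hour = (17 + 10) mod 24
= 27 mod 24 = 3
Minutes unchanged → 03:20; 27 ≥ 24 → next day


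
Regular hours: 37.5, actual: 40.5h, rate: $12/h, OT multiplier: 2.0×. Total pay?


Regular: 37.5h × $12 = $450.00
Overtime: 40.5 - 37.5 = 3.0h
OT pay: 3.0h × $12 × 2.0 = $72.00
Total = $450.00 + $72.00 = $522.00

$522.00


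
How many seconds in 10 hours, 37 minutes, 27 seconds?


38247 seconds

Hours: 10 × 3600 = 36000
Minutes: 37 × 60 = 2220
Seconds: 27
Total = 36000 + 2220 + 27 = 38247


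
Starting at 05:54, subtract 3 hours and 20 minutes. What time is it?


02:34

Start: 354 minutes from midnight
Subtract: 200 minutes
Remaining: 354 - 200 = 154
Hours: 2, Minutes: 34


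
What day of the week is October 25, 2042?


Saturday

Zeller's congruence:
q=25, m=10, k=42, j=20
h = (25 + ⌊13×11/5⌋ + 42 + ⌊42/4⌋ + ⌊20/4⌋ - 2×20) mod 7
= (25 + 28 + 42 + 10 + 5 - 40) mod 7
= 70 mod 7 = 0
h=0 → Saturday


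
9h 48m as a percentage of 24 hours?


Total minutes: 9×60 + 48 = 588
Day = 24×60 = 1440 minutes
Fraction = 588/1440 ≈ 0.4083
As a percentage: 588/1440 × 100 ≈ 40.83%

0.4083 (40.83%)


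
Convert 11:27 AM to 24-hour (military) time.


Input: 11:27 AM
AM hour stays: 11

11:27


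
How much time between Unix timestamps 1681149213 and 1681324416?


175203 seconds (48.7 hours / 2.03 days)

Difference = 1681324416 - 1681149213 = 175203 seconds
In hours: 175203 / 3600 ≈ 48.7
In days: 175203 / 86400 ≈ 2.03


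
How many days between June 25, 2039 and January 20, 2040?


209 days

From June 25, 2039 to January 20, 2040
Rest of June 2039: 30 - 25 = 5
Full months: July 31, August 31, September 30, October 31, November 30, December 31
Days into January 2040: 20
Total = 5 + 31 + 31 + 30 + 31 + 30 + 31 + 20 = 209 days


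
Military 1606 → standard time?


Hour: 16
16 - 12 = 4 → PM

4:06 PM


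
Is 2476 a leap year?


Yes

Rules: divisible by 4 AND (not by 100 OR by 400)
2476 ÷ 4 = 619 exactly → divisible by 4
2476 ÷ 100 = 24 remainder 76 → not divisible by 100
Divisible by 4 but not by 100 → leap year


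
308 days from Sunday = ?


Sunday

Start: Sunday (index 6)
(6 + 308) mod 7
= 314 mod 7
= 6
Index 6 → Sunday


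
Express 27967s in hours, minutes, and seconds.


7h 46m 7s

Hours: 27967 ÷ 3600 = 7 remainder 2767
Minutes: 2767 ÷ 60 = 46 remainder 7
Seconds: 7


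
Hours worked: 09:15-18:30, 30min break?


8h 45m (525 minutes)

Total time = (18×60+30) - (9×60+15)
= 1110 - 555 = 555 min
Minus break: 555 - 30 = 525 min
= 8h 45m


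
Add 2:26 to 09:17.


Start: 557 minutes from midnight
Add: 146 minutes
Total: 703 minutes
Hours: 703 ÷ 60 = 11 remainder 43

11:43


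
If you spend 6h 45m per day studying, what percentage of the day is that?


Time: 405 minutes
Day: 1440 minutes
Percentage = (405/1440) × 100 ≈ 28.1%

28.1%


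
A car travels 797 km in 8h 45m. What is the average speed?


91.1 km/h

Distance: 797 km
Time: 8h 45m = 525 min = 525/60 = 35/4 hours
Speed = 797 ÷ (35/4) = 797 × 4 / 35 = 3188/35 ≈ 91.1 km/h


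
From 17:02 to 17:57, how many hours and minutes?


End time in minutes: 17×60 + 57 = 1077
Start time in minutes: 17×60 + 2 = 1022
Difference = 1077 - 1022 = 55 minutes
= 0 hours 55 minutes

0h 55m


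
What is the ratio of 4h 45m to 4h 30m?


19:18 (1.06)

Duration 1: 285 minutes
Duration 2: 270 minutes
Ratio = 285:270
GCD = 15
Simplified = 19:18
As a decimal: 19/18 ≈ 1.06


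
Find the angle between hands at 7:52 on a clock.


76.0°

Hour hand = 7×30 + 52×0.5 = 236.0°
Minute hand = 52×6 = 312°
Difference = |236.0 - 312| = 76.0°


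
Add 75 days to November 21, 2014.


Start: November 21, 2014
Add 75 days
November 21 → December 1: 30 - 21 + 1 = 10 days (75 - 10 = 65 left)
December 1 → January 1: 31 - 1 + 1 = 31 days (65 - 31 = 34 left)
January 1 → February 1: 31 - 1 + 1 = 31 days (34 - 31 = 3 left)
February 1 + 3 = February 4, 2015

February 4, 2015


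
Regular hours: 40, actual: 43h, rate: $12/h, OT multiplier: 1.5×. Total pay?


Regular: 40h × $12 = $480.00
Overtime: 43 - 40 = 3h
OT pay: 3h × $12 × 1.5 = $54.00
Total = $480.00 + $54.00 = $534.00

$534.00


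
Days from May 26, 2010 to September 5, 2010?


From May 26, 2010 to September 5, 2010
Rest of May 2010: 31 - 26 = 5
Full months: June 30, July 31, August 31
Days into September 2010: 5
Total = 5 + 30 + 31 + 31 + 5 = 102 days

102 days


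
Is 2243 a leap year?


Rules: divisible by 4 AND (not by 100 OR by 400)
2243 ÷ 4 = 560 remainder 3 → not divisible by 4
Not divisible by 4 → not a leap year

No


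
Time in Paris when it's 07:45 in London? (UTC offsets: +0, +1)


Time difference = UTC+1 - UTC+0 = +1 hours
New hour = (7 + 1) mod 24
= 8 mod 24 = 8
Minutes unchanged → 08:45

08:45


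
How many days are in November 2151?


30 days

Month: November (month 11)
November has 30 days


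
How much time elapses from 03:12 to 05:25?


2h 13m

End time in minutes: 5×60 + 25 = 325
Start time in minutes: 3×60 + 12 = 192
Difference = 325 - 192 = 133 minutes
= 2 hours 13 minutes


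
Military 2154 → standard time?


9:54 PM

Hour: 21
21 - 12 = 9 → PM


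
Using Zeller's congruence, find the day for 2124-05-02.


Tuesday

Zeller's congruence:
q=2, m=5, k=24, j=21
h = (2 + ⌊13×6/5⌋ + 24 + ⌊24/4⌋ + ⌊21/4⌋ - 2×21) mod 7
= (2 + 15 + 24 + 6 + 5 - 42) mod 7
= 10 mod 7 = 3
h=3 → Tuesday


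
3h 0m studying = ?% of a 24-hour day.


12.5%

Time: 180 minutes
Day: 1440 minutes
Percentage = (180/1440) × 100 = 12.5%


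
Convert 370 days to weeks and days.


Weeks: 370 ÷ 7 = 52 remainder 6

52 weeks 6 days


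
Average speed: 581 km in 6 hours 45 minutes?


86.1 km/h

Distance: 581 km
Time: 6h 45m = 405 min = 405/60 = 27/4 hours
Speed = 581 ÷ (27/4) = 581 × 4 / 27 = 2324/27 ≈ 86.1 km/h


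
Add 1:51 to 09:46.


Start: 586 minutes from midnight
Add: 111 minutes
Total: 697 minutes
Hours: 697 ÷ 60 = 11 remainder 37

11:37


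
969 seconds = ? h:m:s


0h 16m 9s

Hours: 969 ÷ 3600 = 0 remainder 969
Minutes: 969 ÷ 60 = 16 remainder 9
Seconds: 9


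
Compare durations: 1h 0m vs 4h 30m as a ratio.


2:9 (0.22)

Duration 1: 60 minutes
Duration 2: 270 minutes
Ratio = 60:270
GCD = 30
Simplified = 2:9
As a decimal: 2/9 ≈ 0.22


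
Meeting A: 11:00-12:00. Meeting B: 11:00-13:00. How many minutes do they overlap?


Meeting A: 660-720 (in minutes from midnight)
Meeting B: 660-780
Overlap start = max(660, 660) = 660
Overlap end = min(720, 780) = 720
Overlap = max(0, 720 - 660) = 60 min

60 minutes


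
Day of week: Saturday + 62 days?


Friday

Start: Saturday (index 5)
(5 + 62) mod 7
= 67 mod 7
= 4
Index 4 → Friday


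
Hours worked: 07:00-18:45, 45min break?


11h 0m (660 minutes)

Total time = (18×60+45) - (7×60+0)
= 1125 - 420 = 705 min
Minus break: 705 - 45 = 660 min
= 11h 0m


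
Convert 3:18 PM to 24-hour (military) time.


Input: 3:18 PM
PM: 3 + 12 = 15

15:18


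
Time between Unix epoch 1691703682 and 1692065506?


361824 seconds (100.5 hours / 4.19 days)

Difference = 1692065506 - 1691703682 = 361824 seconds
In hours: 361824 / 3600 ≈ 100.5
In days: 361824 / 86400 ≈ 4.19


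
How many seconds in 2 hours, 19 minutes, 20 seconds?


Hours: 2 × 3600 = 7200
Minutes: 19 × 60 = 1140
Seconds: 20
Total = 7200 + 1140 + 20 = 8360

8360 seconds


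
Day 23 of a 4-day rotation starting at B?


Shift D

Shifts: A, B, C, D
Start: B (index 1)
Day 23: (1 + 23 - 1) mod 4
= 23 mod 4
= 3
Index 3 → shift D


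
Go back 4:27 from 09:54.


Start: 594 minutes from midnight
Subtract: 267 minutes
Remaining: 594 - 267 = 327
Hours: 5, Minutes: 27

05:27


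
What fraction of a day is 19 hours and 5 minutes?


0.7951 (79.51%)

Total minutes: 19×60 + 5 = 1145
Day = 24×60 = 1440 minutes
Fraction = 1145/1440 ≈ 0.7951
As a percentage: 1145/1440 × 100 ≈ 79.51%


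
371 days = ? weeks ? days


53 weeks 0 days

Weeks: 371 ÷ 7 = 53 remainder 0


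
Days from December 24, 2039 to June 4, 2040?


From December 24, 2039 to June 4, 2040
Rest of December 2039: 31 - 24 = 7
Full months: January 31, February 2040 29, March 31, April 30, May 31
Days into June 2040: 4
Total = 7 + 31 + 29 + 31 + 30 + 31 + 4 = 163 days

163 days


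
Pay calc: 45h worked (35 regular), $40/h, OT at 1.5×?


$2000.00

Regular: 35h × $40 = $1400.00
Overtime: 45 - 35 = 10h
OT pay: 10h × $40 × 1.5 = $600.00
Total = $1400.00 + $600.00 = $2000.00


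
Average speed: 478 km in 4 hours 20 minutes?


Distance: 478 km
Time: 4h 20m = 260 min = 260/60 = 13/3 hours
Speed = 478 ÷ (13/3) = 478 × 3 / 13 = 1434/13 ≈ 110.3 km/h

110.3 km/h


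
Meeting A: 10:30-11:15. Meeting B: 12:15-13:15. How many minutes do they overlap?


Meeting A: 630-675 (in minutes from midnight)
Meeting B: 735-795
Overlap start = max(630, 735) = 735
Overlap end = min(675, 795) = 675
Overlap = max(0, 675 - 735) = 0 min

0 minutes


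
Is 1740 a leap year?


Rules: divisible by 4 AND (not by 100 OR by 400)
1740 ÷ 4 = 435 exactly → divisible by 4
1740 ÷ 100 = 17 remainder 40 → not divisible by 100
Divisible by 4 but not by 100 → leap year

Yes


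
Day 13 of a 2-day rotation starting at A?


Shifts: A, B
Start: A (index 0)
Day 13: (0 + 13 - 1) mod 2
= 12 mod 2
= 0
Index 0 → shift A

Shift A


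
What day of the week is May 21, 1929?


Tuesday

Zeller's congruence:
q=21, m=5, k=29, j=19
h = (21 + ⌊13×6/5⌋ + 29 + ⌊29/4⌋ + ⌊19/4⌋ - 2×19) mod 7
= (21 + 15 + 29 + 7 + 4 - 38) mod 7
= 38 mod 7 = 3
h=3 → Tuesday


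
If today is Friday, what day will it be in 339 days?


Start: Friday (index 4)
(4 + 339) mod 7
= 343 mod 7
= 0
Index 0 → Monday

Monday


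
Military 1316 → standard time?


Hour: 13
13 - 12 = 1 → PM

1:16 PM


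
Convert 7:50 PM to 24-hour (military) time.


Input: 7:50 PM
PM: 7 + 12 = 19

19:50


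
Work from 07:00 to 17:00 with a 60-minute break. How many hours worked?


Total time = (17×60+0) - (7×60+0)
= 1020 - 420 = 600 min
Minus break: 600 - 60 = 540 min
= 9h 0m

9h 0m (540 minutes)


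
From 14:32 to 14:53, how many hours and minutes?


0h 21m

End time in minutes: 14×60 + 53 = 893
Start time in minutes: 14×60 + 32 = 872
Difference = 893 - 872 = 21 minutes
= 0 hours 21 minutes


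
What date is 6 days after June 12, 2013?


Start: June 12, 2013
Add 6 days
June 12 + 6 = June 18, 2013

June 18, 2013


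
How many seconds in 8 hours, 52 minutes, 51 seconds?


Hours: 8 × 3600 = 28800
Minutes: 52 × 60 = 3120
Seconds: 51
Total = 28800 + 3120 + 51 = 31971

31971 seconds


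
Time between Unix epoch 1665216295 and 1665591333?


Difference = 1665591333 - 1665216295 = 375038 seconds
In hours: 375038 / 3600 ≈ 104.2
In days: 375038 / 86400 ≈ 4.34

375038 seconds (104.2 hours / 4.34 days)


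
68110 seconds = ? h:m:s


18h 55m 10s

Hours: 68110 ÷ 3600 = 18 remainder 3310
Minutes: 3310 ÷ 60 = 55 remainder 10
Seconds: 10


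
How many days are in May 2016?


Month: May (month 5)
May has 31 days

31 days


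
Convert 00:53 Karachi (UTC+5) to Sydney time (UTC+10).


Time difference = UTC+10 - UTC+5 = +5 hours
New hour = (0 + 5) mod 24
= 5 mod 24 = 5
Minutes unchanged → 05:53

05:53


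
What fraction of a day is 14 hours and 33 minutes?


Total minutes: 14×60 + 33 = 873
Day = 24×60 = 1440 minutes
Fraction = 873/1440 ≈ 0.6063
As a percentage: 873/1440 × 100 ≈ 60.63%

0.6063 (60.63%)


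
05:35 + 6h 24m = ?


Start: 335 minutes from midnight
Add: 384 minutes
Total: 719 minutes
Hours: 719 ÷ 60 = 11 remainder 59

11:59


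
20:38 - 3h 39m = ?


Start: 1238 minutes from midnight
Subtract: 219 minutes
Remaining: 1238 - 219 = 1019
Hours: 16, Minutes: 59

16:59


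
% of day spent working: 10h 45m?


Time: 645 minutes
Day: 1440 minutes
Percentage = (645/1440) × 100 ≈ 44.8%

44.8%


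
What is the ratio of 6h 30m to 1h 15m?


Duration 1: 390 minutes
Duration 2: 75 minutes
Ratio = 390:75
GCD = 15
Simplified = 26:5
As a decimal: 26/5 = 5.20

26:5 (5.20)


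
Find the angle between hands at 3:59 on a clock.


125.5°

Hour hand = 3×30 + 59×0.5 = 119.5°
Minute hand = 59×6 = 354°
Difference = |119.5 - 354| = 234.5°
Since > 180°: 360 - 234.5 = 125.5°


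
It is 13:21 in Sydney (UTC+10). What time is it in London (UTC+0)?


03:21

Time difference = UTC+0 - UTC+10 = -10 hours
New hour = (13 -10) mod 24
= 3 mod 24 = 3
Minutes unchanged → 03:21


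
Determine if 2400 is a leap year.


Rules: divisible by 4 AND (not by 100 OR by 400)
2400 ÷ 4 = 600 exactly → divisible by 4
2400 ÷ 100 = 24 exactly → divisible by 100
2400 ÷ 400 = 6 exactly → divisible by 400
Divisible by 400 → leap year

Yes


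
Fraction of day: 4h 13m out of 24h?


Total minutes: 4×60 + 13 = 253
Day = 24×60 = 1440 minutes
Fraction = 253/1440 ≈ 0.1757
As a percentage: 253/1440 × 100 ≈ 17.57%

0.1757 (17.57%)


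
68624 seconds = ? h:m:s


Hours: 68624 ÷ 3600 = 19 remainder 224
Minutes: 224 ÷ 60 = 3 remainder 44
Seconds: 44

19h 3m 44s


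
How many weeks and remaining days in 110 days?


Weeks: 110 ÷ 7 = 15 remainder 5

15 weeks 5 days


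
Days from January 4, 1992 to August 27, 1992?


From January 4, 1992 to August 27, 1992
Rest of January 1992: 31 - 4 = 27
Full months: February 1992 29, March 31, April 30, May 31, June 30, July 31
Days into August 1992: 27
Total = 27 + 29 + 31 + 30 + 31 + 30 + 31 + 27 = 236 days

236 days


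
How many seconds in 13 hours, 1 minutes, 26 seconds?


46886 seconds

Hours: 13 × 3600 = 46800
Minutes: 1 × 60 = 60
Seconds: 26
Total = 46800 + 60 + 26 = 46886


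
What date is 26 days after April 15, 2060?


Start: April 15, 2060
Add 26 days
April 15 → May 1: 30 - 15 + 1 = 16 days (26 - 16 = 10 left)
May 1 + 10 = May 11, 2060

May 11, 2060


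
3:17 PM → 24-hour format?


Input: 3:17 PM
PM: 3 + 12 = 15

15:17


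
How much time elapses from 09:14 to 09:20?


0h 6m

End time in minutes: 9×60 + 20 = 560
Start time in minutes: 9×60 + 14 = 554
Difference = 560 - 554 = 6 minutes
= 0 hours 6 minutes


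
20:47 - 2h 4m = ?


Start: 1247 minutes from midnight
Subtract: 124 minutes
Remaining: 1247 - 124 = 1123
Hours: 18, Minutes: 43

18:43


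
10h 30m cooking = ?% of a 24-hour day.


Time: 630 minutes
Day: 1440 minutes
Percentage = (630/1440) × 100 ≈ 43.8%

43.8%


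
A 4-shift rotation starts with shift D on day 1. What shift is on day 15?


Shifts: A, B, C, D
Start: D (index 3)
Day 15: (3 + 15 - 1) mod 4
= 17 mod 4
= 1
Index 1 → shift B

Shift B


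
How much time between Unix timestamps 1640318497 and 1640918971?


Difference = 1640918971 - 1640318497 = 600474 seconds
In hours: 600474 / 3600 ≈ 166.8
In days: 600474 / 86400 ≈ 6.95

600474 seconds (166.8 hours / 6.95 days)


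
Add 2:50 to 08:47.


Start: 527 minutes from midnight
Add: 170 minutes
Total: 697 minutes
Hours: 697 ÷ 60 = 11 remainder 37

11:37


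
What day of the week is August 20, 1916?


Sunday

Zeller's congruence:
q=20, m=8, k=16, j=19
h = (20 + ⌊13×9/5⌋ + 16 + ⌊16/4⌋ + ⌊19/4⌋ - 2×19) mod 7
= (20 + 23 + 16 + 4 + 4 - 38) mod 7
= 29 mod 7 = 1
h=1 → Sunday


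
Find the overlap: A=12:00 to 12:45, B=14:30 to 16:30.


0 minutes

Meeting A: 720-765 (in minutes from midnight)
Meeting B: 870-990
Overlap start = max(720, 870) = 870
Overlap end = min(765, 990) = 765
Overlap = max(0, 765 - 870) = 0 min


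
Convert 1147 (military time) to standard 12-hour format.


11:47 AM

Hour: 11
11 < 12 → AM


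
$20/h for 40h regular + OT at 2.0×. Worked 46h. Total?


Regular: 40h × $20 = $800.00
Overtime: 46 - 40 = 6h
OT pay: 6h × $20 × 2.0 = $240.00
Total = $800.00 + $240.00 = $1040.00

$1040.00


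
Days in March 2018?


Month: March (month 3)
March has 31 days

31 days


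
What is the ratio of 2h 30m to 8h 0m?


Duration 1: 150 minutes
Duration 2: 480 minutes
Ratio = 150:480
GCD = 30
Simplified = 5:16
As a decimal: 5/16 ≈ 0.31

5:16 (0.31)
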